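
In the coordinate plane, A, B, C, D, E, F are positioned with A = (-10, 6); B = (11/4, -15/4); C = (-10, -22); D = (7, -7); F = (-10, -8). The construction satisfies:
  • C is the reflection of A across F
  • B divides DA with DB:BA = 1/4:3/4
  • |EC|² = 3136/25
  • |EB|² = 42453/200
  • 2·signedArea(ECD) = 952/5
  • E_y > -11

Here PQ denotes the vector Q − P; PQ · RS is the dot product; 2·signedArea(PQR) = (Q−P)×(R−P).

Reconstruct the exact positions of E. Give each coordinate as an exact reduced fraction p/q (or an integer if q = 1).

E = (-10, -54/5)

1. E_x = -10  [line -15·x + 17·y + 168/5 = 0 ∩ |EC|² = 3136/25]
2. E_y = -54/5  [line -15·x + 17·y + 168/5 = 0 ∩ |EC|² = 3136/25]
   → E = (-10, -54/5)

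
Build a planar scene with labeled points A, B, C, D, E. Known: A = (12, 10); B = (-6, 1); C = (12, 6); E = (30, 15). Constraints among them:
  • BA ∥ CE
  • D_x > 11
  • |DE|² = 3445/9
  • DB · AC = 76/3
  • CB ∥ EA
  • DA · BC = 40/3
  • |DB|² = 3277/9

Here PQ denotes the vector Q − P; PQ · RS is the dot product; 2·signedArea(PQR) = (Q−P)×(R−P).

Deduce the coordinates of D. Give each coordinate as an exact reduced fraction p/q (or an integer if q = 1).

D = (12, 22/3)

1. D_x = 12  [DA · BC = 40/3 ∩ DB · AC = 76/3]
2. D_y = 22/3  [DA · BC = 40/3 ∩ DB · AC = 76/3]
   → D = (12, 22/3)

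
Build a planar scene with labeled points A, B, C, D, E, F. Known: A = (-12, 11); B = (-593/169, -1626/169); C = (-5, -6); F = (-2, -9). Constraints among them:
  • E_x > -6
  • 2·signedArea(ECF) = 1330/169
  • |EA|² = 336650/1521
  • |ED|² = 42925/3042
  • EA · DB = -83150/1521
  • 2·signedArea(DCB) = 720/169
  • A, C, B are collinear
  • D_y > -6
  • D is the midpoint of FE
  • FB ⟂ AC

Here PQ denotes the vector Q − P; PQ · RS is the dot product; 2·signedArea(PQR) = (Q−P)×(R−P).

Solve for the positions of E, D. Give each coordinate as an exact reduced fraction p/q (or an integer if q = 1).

D = (-3973/1014, -5851/1014)
E = (-2959/507, -1288/507)

1. E_x = -2959/507  [line 3·x + 3·y + 4247/169 = 0 ∩ |EA|² = 336650/1521]
2. E_y = -1288/507  [line 3·x + 3·y + 4247/169 = 0 ∩ |EA|² = 336650/1521]
   → E = (-2959/507, -1288/507)
3. D_x = -3973/1014  [D is the midpoint of FE]
4. D_y = -5851/1014  [D is the midpoint of FE]
   → D = (-3973/1014, -5851/1014)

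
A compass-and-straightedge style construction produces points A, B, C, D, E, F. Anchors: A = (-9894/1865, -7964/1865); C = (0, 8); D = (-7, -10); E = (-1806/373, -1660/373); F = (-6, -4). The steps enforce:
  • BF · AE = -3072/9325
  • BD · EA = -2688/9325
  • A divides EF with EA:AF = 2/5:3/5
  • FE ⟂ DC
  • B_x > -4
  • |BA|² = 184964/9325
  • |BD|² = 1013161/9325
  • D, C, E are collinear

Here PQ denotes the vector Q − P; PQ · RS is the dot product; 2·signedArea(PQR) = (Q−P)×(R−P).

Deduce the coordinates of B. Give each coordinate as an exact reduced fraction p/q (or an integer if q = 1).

B = (-7028/1865, -168/1865)

1. B_x = -7028/1865  [line -864/1865·x + 336/1865·y + -16128/9325 = 0 ∩ |BA|² = 184964/9325]
2. B_y = -168/1865  [line -864/1865·x + 336/1865·y + -16128/9325 = 0 ∩ |BA|² = 184964/9325]
   → B = (-7028/1865, -168/1865)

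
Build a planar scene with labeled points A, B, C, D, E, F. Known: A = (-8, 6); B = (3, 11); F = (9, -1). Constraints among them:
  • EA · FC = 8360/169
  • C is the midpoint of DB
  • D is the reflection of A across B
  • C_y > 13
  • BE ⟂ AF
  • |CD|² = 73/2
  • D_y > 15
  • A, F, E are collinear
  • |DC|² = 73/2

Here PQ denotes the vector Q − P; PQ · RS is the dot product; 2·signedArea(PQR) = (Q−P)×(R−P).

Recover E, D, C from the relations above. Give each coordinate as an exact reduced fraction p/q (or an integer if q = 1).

1. E_x = -60/169  [A, F, E are collinear ∩ BE ⟂ AF]
2. E_y = 482/169  [A, F, E are collinear ∩ BE ⟂ AF]
   → E = (-60/169, 482/169)
3. D_x = 14  [D is the reflection of A across B]
4. D_y = 16  [D is the reflection of A across B]
   → D = (14, 16)
5. C_x = 17/2  [C is the midpoint of DB]
6. C_y = 27/2  [C is the midpoint of DB]
   → C = (17/2, 27/2)

C = (17/2, 27/2)
D = (14, 16)
E = (-60/169, 482/169)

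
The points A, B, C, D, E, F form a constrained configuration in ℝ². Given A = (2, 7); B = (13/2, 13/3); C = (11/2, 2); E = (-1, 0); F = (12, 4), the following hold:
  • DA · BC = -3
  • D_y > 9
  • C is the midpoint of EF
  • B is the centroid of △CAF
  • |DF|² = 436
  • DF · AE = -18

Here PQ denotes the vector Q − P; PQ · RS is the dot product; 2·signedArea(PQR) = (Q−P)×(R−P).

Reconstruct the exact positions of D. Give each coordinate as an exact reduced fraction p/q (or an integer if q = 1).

1. D_x = -8  [line 1·x + 7/3·y + -46/3 = 0 ∩ |DF|² = 436]
2. D_y = 10  [line 1·x + 7/3·y + -46/3 = 0 ∩ |DF|² = 436]
   → D = (-8, 10)

D = (-8, 10)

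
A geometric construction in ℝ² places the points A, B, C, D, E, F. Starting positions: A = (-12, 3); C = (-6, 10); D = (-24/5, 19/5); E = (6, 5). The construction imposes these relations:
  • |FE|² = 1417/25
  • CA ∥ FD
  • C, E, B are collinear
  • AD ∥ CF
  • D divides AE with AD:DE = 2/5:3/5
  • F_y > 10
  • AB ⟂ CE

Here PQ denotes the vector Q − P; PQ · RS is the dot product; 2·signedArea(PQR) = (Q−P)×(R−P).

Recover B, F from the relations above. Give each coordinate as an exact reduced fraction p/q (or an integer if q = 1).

B = (-1458/169, 1875/169)
F = (6/5, 54/5)

1. B_x = -1458/169  [C, E, B are collinear ∩ AB ⟂ CE]
2. B_y = 1875/169  [C, E, B are collinear ∩ AB ⟂ CE]
   → B = (-1458/169, 1875/169)
3. F_x = 6/5  [CA ∥ FD ∩ AD ∥ CF]
4. F_y = 54/5  [CA ∥ FD ∩ AD ∥ CF]
   → F = (6/5, 54/5)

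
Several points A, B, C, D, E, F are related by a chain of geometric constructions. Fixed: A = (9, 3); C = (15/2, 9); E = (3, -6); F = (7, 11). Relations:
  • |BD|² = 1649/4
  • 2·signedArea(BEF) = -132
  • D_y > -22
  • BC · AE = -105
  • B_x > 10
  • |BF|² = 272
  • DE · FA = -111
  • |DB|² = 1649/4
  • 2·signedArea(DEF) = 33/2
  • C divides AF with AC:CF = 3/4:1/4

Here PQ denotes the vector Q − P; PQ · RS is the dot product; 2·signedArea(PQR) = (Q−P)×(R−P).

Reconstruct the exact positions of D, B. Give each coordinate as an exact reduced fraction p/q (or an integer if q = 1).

1. D_x = -3/2  [2·signedArea(DEF) = 33/2 ∩ DE · FA = -111]
2. D_y = -21  [2·signedArea(DEF) = 33/2 ∩ DE · FA = -111]
   → D = (-3/2, -21)
3. B_x = 11  [BC · AE = -105 ∩ 2·signedArea(BEF) = -132]
4. B_y = -5  [BC · AE = -105 ∩ 2·signedArea(BEF) = -132]
   → B = (11, -5)

B = (11, -5)
D = (-3/2, -21)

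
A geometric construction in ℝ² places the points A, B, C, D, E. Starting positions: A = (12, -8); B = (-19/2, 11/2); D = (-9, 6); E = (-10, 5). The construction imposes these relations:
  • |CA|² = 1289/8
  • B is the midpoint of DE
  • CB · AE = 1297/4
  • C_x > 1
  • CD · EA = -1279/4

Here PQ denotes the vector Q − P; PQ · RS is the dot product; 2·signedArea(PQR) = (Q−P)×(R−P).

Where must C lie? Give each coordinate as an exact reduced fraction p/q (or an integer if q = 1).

C = (5/4, -5/4)

1. C_x = 5/4  [line -22·x + 13·y + 175/4 = 0 ∩ |CA|² = 1289/8]
2. C_y = -5/4  [line -22·x + 13·y + 175/4 = 0 ∩ |CA|² = 1289/8]
   → C = (5/4, -5/4)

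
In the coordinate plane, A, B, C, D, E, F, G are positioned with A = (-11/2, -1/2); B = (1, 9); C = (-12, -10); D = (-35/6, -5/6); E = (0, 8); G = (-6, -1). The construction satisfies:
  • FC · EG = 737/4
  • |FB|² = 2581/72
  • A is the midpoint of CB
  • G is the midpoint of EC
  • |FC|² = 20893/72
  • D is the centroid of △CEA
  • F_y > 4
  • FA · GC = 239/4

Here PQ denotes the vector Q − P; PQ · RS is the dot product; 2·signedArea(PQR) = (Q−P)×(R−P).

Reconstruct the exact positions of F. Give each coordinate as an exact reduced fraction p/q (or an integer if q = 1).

1. F_x = -29/12  [line 6·x + 9·y + -89/4 = 0 ∩ |FB|² = 2581/72]
2. F_y = 49/12  [line 6·x + 9·y + -89/4 = 0 ∩ |FB|² = 2581/72]
   → F = (-29/12, 49/12)

F = (-29/12, 49/12)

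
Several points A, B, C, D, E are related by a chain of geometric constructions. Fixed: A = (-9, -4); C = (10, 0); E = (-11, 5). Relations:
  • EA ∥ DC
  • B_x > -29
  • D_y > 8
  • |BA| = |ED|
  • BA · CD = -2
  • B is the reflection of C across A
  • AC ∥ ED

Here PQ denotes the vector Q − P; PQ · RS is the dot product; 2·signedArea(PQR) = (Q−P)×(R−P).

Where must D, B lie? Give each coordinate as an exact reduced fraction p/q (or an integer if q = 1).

1. D_x = 8  [EA ∥ DC ∩ AC ∥ ED]
2. D_y = 9  [EA ∥ DC ∩ AC ∥ ED]
   → D = (8, 9)
3. B_x = -28  [B is the reflection of C across A]
4. B_y = -8  [B is the reflection of C across A]
   → B = (-28, -8)

B = (-28, -8)
D = (8, 9)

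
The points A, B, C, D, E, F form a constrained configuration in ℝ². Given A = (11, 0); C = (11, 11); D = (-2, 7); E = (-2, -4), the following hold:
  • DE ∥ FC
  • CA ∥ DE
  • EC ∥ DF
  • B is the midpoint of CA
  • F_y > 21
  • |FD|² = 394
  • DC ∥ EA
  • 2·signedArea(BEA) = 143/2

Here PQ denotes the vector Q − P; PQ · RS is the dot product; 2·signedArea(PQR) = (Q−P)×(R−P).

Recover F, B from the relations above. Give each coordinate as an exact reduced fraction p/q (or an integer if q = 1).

B = (11, 11/2)
F = (11, 22)

1. F_x = 11  [DE ∥ FC ∩ EC ∥ DF]
2. F_y = 22  [DE ∥ FC ∩ EC ∥ DF]
   → F = (11, 22)
3. B_x = 11  [B is the midpoint of CA]
4. B_y = 11/2  [B is the midpoint of CA]
   → B = (11, 11/2)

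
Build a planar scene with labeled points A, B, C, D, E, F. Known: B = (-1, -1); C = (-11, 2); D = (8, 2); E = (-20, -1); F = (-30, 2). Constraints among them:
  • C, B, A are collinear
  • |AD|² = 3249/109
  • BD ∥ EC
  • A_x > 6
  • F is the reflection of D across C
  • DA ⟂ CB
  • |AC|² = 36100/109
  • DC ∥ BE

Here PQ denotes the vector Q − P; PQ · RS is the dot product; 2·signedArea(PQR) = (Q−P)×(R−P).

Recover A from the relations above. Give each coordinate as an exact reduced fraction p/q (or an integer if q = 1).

A = (701/109, -352/109)

1. A_x = 701/109  [C, B, A are collinear ∩ DA ⟂ CB]
2. A_y = -352/109  [C, B, A are collinear ∩ DA ⟂ CB]
   → A = (701/109, -352/109)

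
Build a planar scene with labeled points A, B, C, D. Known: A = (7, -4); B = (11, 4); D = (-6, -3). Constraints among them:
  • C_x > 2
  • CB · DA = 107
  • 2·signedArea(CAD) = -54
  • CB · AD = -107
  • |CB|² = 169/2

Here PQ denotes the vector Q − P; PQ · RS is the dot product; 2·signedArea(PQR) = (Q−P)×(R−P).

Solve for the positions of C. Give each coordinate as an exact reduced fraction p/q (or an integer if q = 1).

C = (5/2, 1/2)

1. C_x = 5/2  [CB · DA = 107 ∩ 2·signedArea(CAD) = -54]
2. C_y = 1/2  [CB · DA = 107 ∩ 2·signedArea(CAD) = -54]
   → C = (5/2, 1/2)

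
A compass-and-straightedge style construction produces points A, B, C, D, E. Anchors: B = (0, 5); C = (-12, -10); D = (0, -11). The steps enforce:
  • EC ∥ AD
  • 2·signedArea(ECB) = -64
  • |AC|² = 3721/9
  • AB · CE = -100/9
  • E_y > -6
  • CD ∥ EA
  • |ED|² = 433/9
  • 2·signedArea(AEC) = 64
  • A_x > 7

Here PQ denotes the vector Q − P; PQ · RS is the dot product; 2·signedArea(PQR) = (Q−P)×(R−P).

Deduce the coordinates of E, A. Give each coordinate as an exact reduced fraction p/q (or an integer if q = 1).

A = (8, -19/3)
E = (-4, -16/3)

1. E_x = -4  [line -15·x + 12·y + 4 = 0 ∩ |ED|² = 433/9]
2. E_y = -16/3  [line -15·x + 12·y + 4 = 0 ∩ |ED|² = 433/9]
   → E = (-4, -16/3)
3. A_x = 8  [EC ∥ AD ∩ CD ∥ EA]
4. A_y = -19/3  [EC ∥ AD ∩ CD ∥ EA]
   → A = (8, -19/3)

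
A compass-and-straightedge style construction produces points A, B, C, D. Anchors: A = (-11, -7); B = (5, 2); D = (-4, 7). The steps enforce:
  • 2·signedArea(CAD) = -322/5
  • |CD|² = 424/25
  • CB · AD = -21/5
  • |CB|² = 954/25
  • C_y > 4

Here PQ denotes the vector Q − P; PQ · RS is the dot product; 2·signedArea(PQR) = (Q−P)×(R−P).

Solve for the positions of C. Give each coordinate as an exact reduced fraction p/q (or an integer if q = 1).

1. C_x = -2/5  [CB · AD = -21/5 ∩ 2·signedArea(CAD) = -322/5]
2. C_y = 5  [CB · AD = -21/5 ∩ 2·signedArea(CAD) = -322/5]
   → C = (-2/5, 5)

C = (-2/5, 5)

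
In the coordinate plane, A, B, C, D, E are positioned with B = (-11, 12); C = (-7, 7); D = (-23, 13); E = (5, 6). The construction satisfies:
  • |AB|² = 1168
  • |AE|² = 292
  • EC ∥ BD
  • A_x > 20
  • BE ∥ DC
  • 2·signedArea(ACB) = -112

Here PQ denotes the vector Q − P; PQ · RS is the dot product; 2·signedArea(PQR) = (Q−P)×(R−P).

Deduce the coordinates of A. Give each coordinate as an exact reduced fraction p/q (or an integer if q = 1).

1. A_x = 21  [line -5·x + -4·y + 105 = 0 ∩ |AE|² = 292]
2. A_y = 0  [line -5·x + -4·y + 105 = 0 ∩ |AE|² = 292]
   → A = (21, 0)

A = (21, 0)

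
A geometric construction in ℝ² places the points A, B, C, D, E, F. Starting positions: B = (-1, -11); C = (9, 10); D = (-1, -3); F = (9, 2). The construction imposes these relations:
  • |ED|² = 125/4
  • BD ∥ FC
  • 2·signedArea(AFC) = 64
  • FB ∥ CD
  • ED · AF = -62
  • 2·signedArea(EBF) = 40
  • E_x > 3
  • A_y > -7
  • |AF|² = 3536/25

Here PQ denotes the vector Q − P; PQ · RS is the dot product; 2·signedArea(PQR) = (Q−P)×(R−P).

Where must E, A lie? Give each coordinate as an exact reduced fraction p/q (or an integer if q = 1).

A = (1, -34/5)
E = (4, -1/2)

1. E_x = 4  [line -13·x + 10·y + 57 = 0 ∩ |ED|² = 125/4]
2. E_y = -1/2  [line -13·x + 10·y + 57 = 0 ∩ |ED|² = 125/4]
   → E = (4, -1/2)
3. A_x = 1  [ED · AF = -62 ∩ 2·signedArea(AFC) = 64]
4. A_y = -34/5  [ED · AF = -62 ∩ 2·signedArea(AFC) = 64]
   → A = (1, -34/5)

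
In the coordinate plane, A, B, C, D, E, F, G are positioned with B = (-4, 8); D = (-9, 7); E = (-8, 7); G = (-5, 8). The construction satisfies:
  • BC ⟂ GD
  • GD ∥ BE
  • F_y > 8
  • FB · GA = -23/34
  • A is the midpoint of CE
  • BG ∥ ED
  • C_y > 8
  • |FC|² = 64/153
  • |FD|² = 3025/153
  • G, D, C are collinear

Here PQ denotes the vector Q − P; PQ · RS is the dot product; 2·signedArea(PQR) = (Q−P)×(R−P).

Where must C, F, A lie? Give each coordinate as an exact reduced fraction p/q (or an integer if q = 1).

A = (-205/34, 259/34)
C = (-69/17, 140/17)
F = (-239/51, 412/51)

1. C_x = -69/17  [G, D, C are collinear ∩ BC ⟂ GD]
2. C_y = 140/17  [G, D, C are collinear ∩ BC ⟂ GD]
   → C = (-69/17, 140/17)
3. A_x = -205/34  [A is the midpoint of CE]
4. A_y = 259/34  [A is the midpoint of CE]
   → A = (-205/34, 259/34)
5. F_x = -239/51  [line 35/34·x + 13/34·y + 59/34 = 0 ∩ |FC|² = 64/153]
6. F_y = 412/51  [line 35/34·x + 13/34·y + 59/34 = 0 ∩ |FC|² = 64/153]
   → F = (-239/51, 412/51)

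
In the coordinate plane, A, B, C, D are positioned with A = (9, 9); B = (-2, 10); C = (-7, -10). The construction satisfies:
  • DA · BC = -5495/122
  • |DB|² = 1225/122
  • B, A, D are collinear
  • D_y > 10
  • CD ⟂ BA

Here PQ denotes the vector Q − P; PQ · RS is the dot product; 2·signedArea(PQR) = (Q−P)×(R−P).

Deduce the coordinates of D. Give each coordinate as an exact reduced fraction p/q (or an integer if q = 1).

1. D_x = -629/122  [B, A, D are collinear ∩ CD ⟂ BA]
2. D_y = 1255/122  [B, A, D are collinear ∩ CD ⟂ BA]
   → D = (-629/122, 1255/122)

D = (-629/122, 1255/122)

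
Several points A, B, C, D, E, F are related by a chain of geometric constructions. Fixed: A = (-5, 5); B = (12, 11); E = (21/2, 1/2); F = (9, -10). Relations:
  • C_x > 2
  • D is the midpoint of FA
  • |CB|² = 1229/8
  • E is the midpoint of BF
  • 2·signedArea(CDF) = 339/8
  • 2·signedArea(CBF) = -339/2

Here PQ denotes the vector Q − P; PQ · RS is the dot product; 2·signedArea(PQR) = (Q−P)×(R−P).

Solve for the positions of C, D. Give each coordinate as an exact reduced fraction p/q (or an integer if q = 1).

C = (11/4, 11/4)
D = (2, -5/2)

1. D_x = 2  [D is the midpoint of FA]
2. D_y = -5/2  [D is the midpoint of FA]
   → D = (2, -5/2)
3. C_x = 11/4  [2·signedArea(CBF) = -339/2 ∩ 2·signedArea(CDF) = 339/8]
4. C_y = 11/4  [2·signedArea(CBF) = -339/2 ∩ 2·signedArea(CDF) = 339/8]
   → C = (11/4, 11/4)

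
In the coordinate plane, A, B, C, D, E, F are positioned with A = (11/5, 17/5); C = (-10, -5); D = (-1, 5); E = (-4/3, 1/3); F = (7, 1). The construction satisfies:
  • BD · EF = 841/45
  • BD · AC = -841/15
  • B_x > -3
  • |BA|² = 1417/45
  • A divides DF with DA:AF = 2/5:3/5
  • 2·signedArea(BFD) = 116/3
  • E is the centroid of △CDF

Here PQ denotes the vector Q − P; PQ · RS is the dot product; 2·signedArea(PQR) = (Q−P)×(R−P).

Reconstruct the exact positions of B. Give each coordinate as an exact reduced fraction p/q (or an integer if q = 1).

1. B_x = -44/15  [BD · EF = 841/45 ∩ 2·signedArea(BFD) = 116/3]
2. B_y = 17/15  [BD · EF = 841/45 ∩ 2·signedArea(BFD) = 116/3]
   → B = (-44/15, 17/15)

B = (-44/15, 17/15)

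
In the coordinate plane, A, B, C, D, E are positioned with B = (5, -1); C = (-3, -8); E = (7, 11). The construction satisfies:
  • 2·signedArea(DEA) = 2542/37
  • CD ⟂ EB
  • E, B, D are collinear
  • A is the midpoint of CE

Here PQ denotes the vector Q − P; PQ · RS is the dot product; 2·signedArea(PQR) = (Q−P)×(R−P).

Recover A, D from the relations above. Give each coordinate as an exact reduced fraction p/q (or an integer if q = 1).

1. A_x = 2  [A is the midpoint of CE]
2. A_y = 3/2  [A is the midpoint of CE]
   → A = (2, 3/2)
3. D_x = 135/37  [E, B, D are collinear ∩ CD ⟂ EB]
4. D_y = -337/37  [E, B, D are collinear ∩ CD ⟂ EB]
   → D = (135/37, -337/37)

A = (2, 3/2)
D = (135/37, -337/37)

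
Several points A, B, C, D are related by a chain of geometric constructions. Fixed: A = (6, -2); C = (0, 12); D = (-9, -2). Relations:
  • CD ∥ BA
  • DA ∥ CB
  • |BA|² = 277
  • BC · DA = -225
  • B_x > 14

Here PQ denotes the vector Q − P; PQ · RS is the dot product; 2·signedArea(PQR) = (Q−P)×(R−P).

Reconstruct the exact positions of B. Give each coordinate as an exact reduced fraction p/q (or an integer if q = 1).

1. B_x = 15  [CD ∥ BA ∩ DA ∥ CB]
2. B_y = 12  [CD ∥ BA ∩ DA ∥ CB]
   → B = (15, 12)

B = (15, 12)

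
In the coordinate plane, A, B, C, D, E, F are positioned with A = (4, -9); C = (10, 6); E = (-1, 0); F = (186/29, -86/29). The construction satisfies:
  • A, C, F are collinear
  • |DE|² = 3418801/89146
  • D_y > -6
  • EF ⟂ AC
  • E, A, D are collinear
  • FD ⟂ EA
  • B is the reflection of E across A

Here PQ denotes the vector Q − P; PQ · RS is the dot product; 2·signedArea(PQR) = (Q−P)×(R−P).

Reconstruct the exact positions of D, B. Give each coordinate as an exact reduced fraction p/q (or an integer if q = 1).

1. D_x = 6171/3074  [E, A, D are collinear ∩ FD ⟂ EA]
2. D_y = -16641/3074  [E, A, D are collinear ∩ FD ⟂ EA]
   → D = (6171/3074, -16641/3074)
3. B_x = 9  [B is the reflection of E across A]
4. B_y = -18  [B is the reflection of E across A]
   → B = (9, -18)

B = (9, -18)
D = (6171/3074, -16641/3074)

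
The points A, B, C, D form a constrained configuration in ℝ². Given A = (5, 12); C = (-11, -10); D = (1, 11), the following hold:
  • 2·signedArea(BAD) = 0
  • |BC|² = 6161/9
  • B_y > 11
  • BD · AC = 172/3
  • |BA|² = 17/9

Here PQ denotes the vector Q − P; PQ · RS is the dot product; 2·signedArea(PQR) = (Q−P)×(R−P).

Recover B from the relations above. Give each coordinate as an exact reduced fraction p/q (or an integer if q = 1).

B = (11/3, 35/3)

1. B_x = 11/3  [2·signedArea(BAD) = 0 ∩ BD · AC = 172/3]
2. B_y = 35/3  [2·signedArea(BAD) = 0 ∩ BD · AC = 172/3]
   → B = (11/3, 35/3)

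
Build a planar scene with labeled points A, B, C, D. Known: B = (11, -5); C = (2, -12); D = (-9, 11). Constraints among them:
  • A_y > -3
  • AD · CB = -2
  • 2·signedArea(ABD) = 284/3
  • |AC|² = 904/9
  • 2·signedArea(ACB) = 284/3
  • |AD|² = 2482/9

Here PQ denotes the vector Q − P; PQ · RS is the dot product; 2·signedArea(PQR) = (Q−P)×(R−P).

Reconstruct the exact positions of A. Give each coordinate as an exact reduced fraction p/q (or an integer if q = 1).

A = (4/3, -2)

1. A_x = 4/3  [2·signedArea(ABD) = 284/3 ∩ 2·signedArea(ACB) = 284/3]
2. A_y = -2  [2·signedArea(ABD) = 284/3 ∩ 2·signedArea(ACB) = 284/3]
   → A = (4/3, -2)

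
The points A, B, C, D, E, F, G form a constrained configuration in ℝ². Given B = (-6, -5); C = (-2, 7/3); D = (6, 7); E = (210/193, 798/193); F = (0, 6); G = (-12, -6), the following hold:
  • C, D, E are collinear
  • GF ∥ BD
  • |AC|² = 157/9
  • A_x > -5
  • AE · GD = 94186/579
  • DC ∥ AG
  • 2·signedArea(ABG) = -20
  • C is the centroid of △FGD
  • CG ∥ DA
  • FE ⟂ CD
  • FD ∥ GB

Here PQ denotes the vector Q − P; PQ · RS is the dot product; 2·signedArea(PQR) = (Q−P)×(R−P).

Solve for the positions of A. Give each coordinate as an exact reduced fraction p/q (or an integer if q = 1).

A = (-4, -4/3)

1. A_x = -4  [DC ∥ AG ∩ CG ∥ DA]
2. A_y = -4/3  [DC ∥ AG ∩ CG ∥ DA]
   → A = (-4, -4/3)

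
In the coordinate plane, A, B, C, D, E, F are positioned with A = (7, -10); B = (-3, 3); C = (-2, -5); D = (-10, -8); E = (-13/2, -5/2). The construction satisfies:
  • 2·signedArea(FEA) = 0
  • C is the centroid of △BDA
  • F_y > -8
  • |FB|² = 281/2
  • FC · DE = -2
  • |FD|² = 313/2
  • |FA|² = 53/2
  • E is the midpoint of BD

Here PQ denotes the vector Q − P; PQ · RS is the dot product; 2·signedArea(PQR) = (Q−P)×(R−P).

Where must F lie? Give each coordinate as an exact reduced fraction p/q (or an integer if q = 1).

F = (5/2, -15/2)

1. F_x = 5/2  [2·signedArea(FEA) = 0 ∩ FC · DE = -2]
2. F_y = -15/2  [2·signedArea(FEA) = 0 ∩ FC · DE = -2]
   → F = (5/2, -15/2)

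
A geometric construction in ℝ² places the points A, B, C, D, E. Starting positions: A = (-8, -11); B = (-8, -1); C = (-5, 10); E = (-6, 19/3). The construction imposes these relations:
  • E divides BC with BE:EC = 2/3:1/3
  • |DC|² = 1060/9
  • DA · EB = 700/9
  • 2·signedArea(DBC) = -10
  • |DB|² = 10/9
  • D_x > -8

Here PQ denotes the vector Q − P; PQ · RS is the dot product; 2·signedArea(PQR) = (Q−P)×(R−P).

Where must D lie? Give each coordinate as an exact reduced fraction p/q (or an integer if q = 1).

1. D_x = -7  [DA · EB = 700/9 ∩ 2·signedArea(DBC) = -10]
2. D_y = -2/3  [DA · EB = 700/9 ∩ 2·signedArea(DBC) = -10]
   → D = (-7, -2/3)

D = (-7, -2/3)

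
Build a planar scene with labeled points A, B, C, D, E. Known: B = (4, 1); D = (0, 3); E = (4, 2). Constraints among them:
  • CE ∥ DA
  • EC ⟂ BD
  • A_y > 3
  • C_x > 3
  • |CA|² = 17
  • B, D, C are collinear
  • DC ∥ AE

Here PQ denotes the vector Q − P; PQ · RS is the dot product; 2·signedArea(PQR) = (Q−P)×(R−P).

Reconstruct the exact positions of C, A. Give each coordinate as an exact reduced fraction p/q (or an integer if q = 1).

1. C_x = 18/5  [B, D, C are collinear ∩ EC ⟂ BD]
2. C_y = 6/5  [B, D, C are collinear ∩ EC ⟂ BD]
   → C = (18/5, 6/5)
3. A_x = 2/5  [DC ∥ AE ∩ CE ∥ DA]
4. A_y = 19/5  [DC ∥ AE ∩ CE ∥ DA]
   → A = (2/5, 19/5)

A = (2/5, 19/5)
C = (18/5, 6/5)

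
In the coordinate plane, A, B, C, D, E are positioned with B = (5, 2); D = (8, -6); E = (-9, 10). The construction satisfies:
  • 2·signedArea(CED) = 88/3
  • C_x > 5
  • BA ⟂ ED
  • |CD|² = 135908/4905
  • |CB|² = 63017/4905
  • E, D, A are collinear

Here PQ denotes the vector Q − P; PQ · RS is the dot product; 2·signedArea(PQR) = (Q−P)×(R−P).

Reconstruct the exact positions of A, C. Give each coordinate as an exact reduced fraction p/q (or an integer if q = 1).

1. A_x = 1317/545  [E, D, A are collinear ∩ BA ⟂ ED]
2. A_y = -406/545  [E, D, A are collinear ∩ BA ⟂ ED]
   → A = (1317/545, -406/545)
3. C_x = 8402/1635  [line 16·x + 17·y + -166/3 = 0 ∩ |CB|² = 63017/4905]
4. C_y = -862/545  [line 16·x + 17·y + -166/3 = 0 ∩ |CB|² = 63017/4905]
   → C = (8402/1635, -862/545)

A = (1317/545, -406/545)
C = (8402/1635, -862/545)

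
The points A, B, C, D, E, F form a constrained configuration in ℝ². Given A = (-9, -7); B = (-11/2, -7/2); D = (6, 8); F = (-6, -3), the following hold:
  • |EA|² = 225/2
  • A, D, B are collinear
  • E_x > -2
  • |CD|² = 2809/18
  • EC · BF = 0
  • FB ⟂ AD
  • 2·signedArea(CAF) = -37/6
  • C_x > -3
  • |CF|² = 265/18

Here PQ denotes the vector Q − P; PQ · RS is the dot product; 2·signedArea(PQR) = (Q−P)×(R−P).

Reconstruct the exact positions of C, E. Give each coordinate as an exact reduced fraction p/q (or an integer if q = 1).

1. C_x = -17/6  [line -4·x + 3·y + -53/6 = 0 ∩ |CF|² = 265/18]
2. C_y = -5/6  [line -4·x + 3·y + -53/6 = 0 ∩ |CF|² = 265/18]
   → C = (-17/6, -5/6)
3. E_x = -3/2  [line 1/2·x + -1/2·y + 1 = 0 ∩ |EA|² = 225/2]
4. E_y = 1/2  [line 1/2·x + -1/2·y + 1 = 0 ∩ |EA|² = 225/2]
   → E = (-3/2, 1/2)

C = (-17/6, -5/6)
E = (-3/2, 1/2)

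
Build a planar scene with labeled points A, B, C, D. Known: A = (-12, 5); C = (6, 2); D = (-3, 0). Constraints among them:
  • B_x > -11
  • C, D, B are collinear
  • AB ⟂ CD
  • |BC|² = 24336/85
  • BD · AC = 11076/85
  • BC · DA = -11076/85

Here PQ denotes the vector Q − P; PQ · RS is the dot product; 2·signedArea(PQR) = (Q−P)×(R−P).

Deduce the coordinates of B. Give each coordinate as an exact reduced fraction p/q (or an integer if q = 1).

B = (-894/85, -142/85)

1. B_x = -894/85  [C, D, B are collinear ∩ AB ⟂ CD]
2. B_y = -142/85  [C, D, B are collinear ∩ AB ⟂ CD]
   → B = (-894/85, -142/85)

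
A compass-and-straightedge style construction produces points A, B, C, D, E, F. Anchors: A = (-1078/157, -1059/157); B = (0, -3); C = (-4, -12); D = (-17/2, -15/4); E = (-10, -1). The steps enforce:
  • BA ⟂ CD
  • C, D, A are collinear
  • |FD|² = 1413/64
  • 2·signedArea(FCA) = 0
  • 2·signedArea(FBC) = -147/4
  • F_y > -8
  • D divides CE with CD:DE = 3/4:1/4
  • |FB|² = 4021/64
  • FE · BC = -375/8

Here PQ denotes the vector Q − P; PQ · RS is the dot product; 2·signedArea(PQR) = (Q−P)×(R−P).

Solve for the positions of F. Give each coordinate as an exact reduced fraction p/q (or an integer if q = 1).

1. F_x = -25/4  [2·signedArea(FCA) = 0 ∩ FE · BC = -375/8]
2. F_y = -63/8  [2·signedArea(FCA) = 0 ∩ FE · BC = -375/8]
   → F = (-25/4, -63/8)

F = (-25/4, -63/8)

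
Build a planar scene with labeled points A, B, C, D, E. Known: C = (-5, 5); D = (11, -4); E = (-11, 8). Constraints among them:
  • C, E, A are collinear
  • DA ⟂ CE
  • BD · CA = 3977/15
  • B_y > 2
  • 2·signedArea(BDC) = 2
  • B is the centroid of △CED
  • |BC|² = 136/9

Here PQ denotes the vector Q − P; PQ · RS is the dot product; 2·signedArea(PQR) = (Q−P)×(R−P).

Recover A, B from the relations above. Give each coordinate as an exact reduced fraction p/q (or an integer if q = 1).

A = (57/5, -16/5)
B = (-5/3, 3)

1. A_x = 57/5  [C, E, A are collinear ∩ DA ⟂ CE]
2. A_y = -16/5  [C, E, A are collinear ∩ DA ⟂ CE]
   → A = (57/5, -16/5)
3. B_x = -5/3  [B is the centroid of △CED]
4. B_y = 3  [B is the centroid of △CED]
   → B = (-5/3, 3)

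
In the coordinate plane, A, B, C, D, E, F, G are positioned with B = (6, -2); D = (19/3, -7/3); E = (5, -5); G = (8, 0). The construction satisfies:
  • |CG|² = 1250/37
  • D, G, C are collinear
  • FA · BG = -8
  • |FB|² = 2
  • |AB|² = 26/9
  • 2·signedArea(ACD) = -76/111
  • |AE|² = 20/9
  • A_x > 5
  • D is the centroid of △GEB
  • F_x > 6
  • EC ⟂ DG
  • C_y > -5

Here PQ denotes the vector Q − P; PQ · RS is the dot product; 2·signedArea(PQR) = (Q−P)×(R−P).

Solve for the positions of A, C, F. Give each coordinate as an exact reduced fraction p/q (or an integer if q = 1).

A = (17/3, -11/3)
C = (171/37, -175/37)
F = (7, -1)

1. C_x = 171/37  [D, G, C are collinear ∩ EC ⟂ DG]
2. C_y = -175/37  [D, G, C are collinear ∩ EC ⟂ DG]
   → C = (171/37, -175/37)
3. A_x = 17/3  [line -266/111·x + 190/111·y + 2204/111 = 0 ∩ |AE|² = 20/9]
4. A_y = -11/3  [line -266/111·x + 190/111·y + 2204/111 = 0 ∩ |AE|² = 20/9]
   → A = (17/3, -11/3)
5. F_x = 7  [line -2·x + -2·y + 12 = 0 ∩ |FB|² = 2]
6. F_y = -1  [line -2·x + -2·y + 12 = 0 ∩ |FB|² = 2]
   → F = (7, -1)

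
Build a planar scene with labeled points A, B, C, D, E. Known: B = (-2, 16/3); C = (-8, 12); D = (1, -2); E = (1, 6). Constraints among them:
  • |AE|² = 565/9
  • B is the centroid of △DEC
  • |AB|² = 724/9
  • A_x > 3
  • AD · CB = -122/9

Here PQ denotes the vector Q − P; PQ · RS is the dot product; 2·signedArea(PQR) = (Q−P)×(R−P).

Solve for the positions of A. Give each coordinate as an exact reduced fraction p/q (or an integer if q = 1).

1. A_x = 4  [line -6·x + 20/3·y + 296/9 = 0 ∩ |AB|² = 724/9]
2. A_y = -4/3  [line -6·x + 20/3·y + 296/9 = 0 ∩ |AB|² = 724/9]
   → A = (4, -4/3)

A = (4, -4/3)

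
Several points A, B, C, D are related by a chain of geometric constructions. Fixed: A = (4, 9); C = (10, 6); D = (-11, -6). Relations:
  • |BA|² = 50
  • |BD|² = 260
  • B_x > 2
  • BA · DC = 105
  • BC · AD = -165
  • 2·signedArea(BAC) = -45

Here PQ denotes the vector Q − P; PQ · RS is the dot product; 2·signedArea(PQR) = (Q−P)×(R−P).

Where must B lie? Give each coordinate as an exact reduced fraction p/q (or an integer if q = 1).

1. B_x = 3  [2·signedArea(BAC) = -45 ∩ BC · AD = -165]
2. B_y = 2  [2·signedArea(BAC) = -45 ∩ BC · AD = -165]
   → B = (3, 2)

B = (3, 2)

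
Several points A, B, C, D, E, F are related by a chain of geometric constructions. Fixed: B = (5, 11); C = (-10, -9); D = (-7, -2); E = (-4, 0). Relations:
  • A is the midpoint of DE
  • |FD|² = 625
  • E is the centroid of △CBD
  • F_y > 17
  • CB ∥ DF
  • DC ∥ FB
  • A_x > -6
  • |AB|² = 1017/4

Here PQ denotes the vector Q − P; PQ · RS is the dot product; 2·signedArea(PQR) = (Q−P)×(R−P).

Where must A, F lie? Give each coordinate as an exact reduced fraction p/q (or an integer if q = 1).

1. A_x = -11/2  [A is the midpoint of DE]
2. A_y = -1  [A is the midpoint of DE]
   → A = (-11/2, -1)
3. F_x = 8  [DC ∥ FB ∩ CB ∥ DF]
4. F_y = 18  [DC ∥ FB ∩ CB ∥ DF]
   → F = (8, 18)

A = (-11/2, -1)
F = (8, 18)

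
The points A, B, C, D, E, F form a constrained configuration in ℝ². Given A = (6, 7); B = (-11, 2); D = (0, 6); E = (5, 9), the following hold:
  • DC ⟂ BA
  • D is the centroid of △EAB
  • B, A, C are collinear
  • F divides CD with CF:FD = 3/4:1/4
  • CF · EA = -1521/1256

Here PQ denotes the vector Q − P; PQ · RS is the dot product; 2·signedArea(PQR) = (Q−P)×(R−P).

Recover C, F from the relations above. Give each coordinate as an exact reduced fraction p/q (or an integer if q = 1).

C = (65/314, 1663/314)
F = (65/1256, 7315/1256)

1. C_x = 65/314  [B, A, C are collinear ∩ DC ⟂ BA]
2. C_y = 1663/314  [B, A, C are collinear ∩ DC ⟂ BA]
   → C = (65/314, 1663/314)
3. F_x = 65/1256  [F divides CD with CF:FD = 3/4:1/4]
4. F_y = 7315/1256  [F divides CD with CF:FD = 3/4:1/4]
   → F = (65/1256, 7315/1256)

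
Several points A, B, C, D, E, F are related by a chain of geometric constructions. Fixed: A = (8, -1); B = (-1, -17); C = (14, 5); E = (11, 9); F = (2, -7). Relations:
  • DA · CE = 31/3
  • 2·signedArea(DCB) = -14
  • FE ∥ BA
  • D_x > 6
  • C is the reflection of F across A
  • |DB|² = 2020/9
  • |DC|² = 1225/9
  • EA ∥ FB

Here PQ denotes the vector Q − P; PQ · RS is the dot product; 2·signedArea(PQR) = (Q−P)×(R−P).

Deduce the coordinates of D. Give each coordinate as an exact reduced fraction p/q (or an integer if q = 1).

1. D_x = 7  [DA · CE = 31/3 ∩ 2·signedArea(DCB) = -14]
2. D_y = -13/3  [DA · CE = 31/3 ∩ 2·signedArea(DCB) = -14]
   → D = (7, -13/3)

D = (7, -13/3)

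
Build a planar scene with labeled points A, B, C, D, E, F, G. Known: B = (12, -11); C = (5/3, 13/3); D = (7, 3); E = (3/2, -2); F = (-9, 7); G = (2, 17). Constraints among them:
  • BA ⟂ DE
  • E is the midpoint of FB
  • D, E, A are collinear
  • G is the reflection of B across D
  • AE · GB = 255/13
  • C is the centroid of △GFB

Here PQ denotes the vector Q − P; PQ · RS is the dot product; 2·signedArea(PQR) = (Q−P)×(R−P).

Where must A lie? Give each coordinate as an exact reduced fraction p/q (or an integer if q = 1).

A = (36/13, -11/13)

1. A_x = 36/13  [D, E, A are collinear ∩ BA ⟂ DE]
2. A_y = -11/13  [D, E, A are collinear ∩ BA ⟂ DE]
   → A = (36/13, -11/13)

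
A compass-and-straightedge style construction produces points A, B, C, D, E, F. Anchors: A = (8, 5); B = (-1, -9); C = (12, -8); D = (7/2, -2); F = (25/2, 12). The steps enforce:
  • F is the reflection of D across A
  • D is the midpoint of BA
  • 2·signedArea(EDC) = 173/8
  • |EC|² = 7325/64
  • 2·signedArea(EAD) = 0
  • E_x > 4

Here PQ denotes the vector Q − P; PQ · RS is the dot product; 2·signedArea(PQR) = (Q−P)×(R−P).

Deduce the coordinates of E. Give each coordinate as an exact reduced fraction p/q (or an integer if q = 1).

E = (37/8, -1/4)

1. E_x = 37/8  [2·signedArea(EAD) = 0 ∩ 2·signedArea(EDC) = 173/8]
2. E_y = -1/4  [2·signedArea(EAD) = 0 ∩ 2·signedArea(EDC) = 173/8]
   → E = (37/8, -1/4)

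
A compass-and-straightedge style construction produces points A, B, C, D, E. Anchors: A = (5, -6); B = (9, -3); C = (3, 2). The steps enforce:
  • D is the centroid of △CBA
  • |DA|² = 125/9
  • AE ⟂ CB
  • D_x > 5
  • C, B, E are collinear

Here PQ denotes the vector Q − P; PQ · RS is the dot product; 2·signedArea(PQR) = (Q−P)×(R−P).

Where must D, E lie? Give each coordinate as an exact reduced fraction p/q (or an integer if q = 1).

D = (17/3, -7/3)
E = (495/61, -138/61)

1. D_x = 17/3  [D is the centroid of △CBA]
2. D_y = -7/3  [D is the centroid of △CBA]
   → D = (17/3, -7/3)
3. E_x = 495/61  [C, B, E are collinear ∩ AE ⟂ CB]
4. E_y = -138/61  [C, B, E are collinear ∩ AE ⟂ CB]
   → E = (495/61, -138/61)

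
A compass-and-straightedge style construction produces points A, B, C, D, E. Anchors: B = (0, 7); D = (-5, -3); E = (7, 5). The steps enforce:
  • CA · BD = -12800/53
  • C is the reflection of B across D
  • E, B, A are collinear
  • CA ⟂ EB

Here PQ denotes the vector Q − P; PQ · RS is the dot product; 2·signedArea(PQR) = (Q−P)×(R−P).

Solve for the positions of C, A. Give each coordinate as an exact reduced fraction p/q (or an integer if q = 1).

A = (-210/53, 431/53)
C = (-10, -13)

1. C_x = -10  [C is the reflection of B across D]
2. C_y = -13  [C is the reflection of B across D]
   → C = (-10, -13)
3. A_x = -210/53  [E, B, A are collinear ∩ CA ⟂ EB]
4. A_y = 431/53  [E, B, A are collinear ∩ CA ⟂ EB]
   → A = (-210/53, 431/53)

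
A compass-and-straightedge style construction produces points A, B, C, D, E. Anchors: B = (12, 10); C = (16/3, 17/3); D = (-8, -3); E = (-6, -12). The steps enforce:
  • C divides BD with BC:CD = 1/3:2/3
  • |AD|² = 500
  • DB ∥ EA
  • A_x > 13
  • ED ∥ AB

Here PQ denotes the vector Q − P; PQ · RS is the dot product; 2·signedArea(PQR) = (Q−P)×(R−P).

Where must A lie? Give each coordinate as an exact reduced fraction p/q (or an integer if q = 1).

A = (14, 1)

1. A_x = 14  [ED ∥ AB ∩ DB ∥ EA]
2. A_y = 1  [ED ∥ AB ∩ DB ∥ EA]
   → A = (14, 1)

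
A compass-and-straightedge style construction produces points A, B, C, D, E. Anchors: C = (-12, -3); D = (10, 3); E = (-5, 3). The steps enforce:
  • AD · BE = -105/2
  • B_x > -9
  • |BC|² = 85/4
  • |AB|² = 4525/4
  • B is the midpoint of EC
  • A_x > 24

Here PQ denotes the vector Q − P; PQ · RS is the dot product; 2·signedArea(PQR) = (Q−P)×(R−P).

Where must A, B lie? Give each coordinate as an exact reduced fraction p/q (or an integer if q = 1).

A = (25, 3)
B = (-17/2, 0)

1. B_x = -17/2  [B is the midpoint of EC]
2. B_y = 0  [B is the midpoint of EC]
   → B = (-17/2, 0)
3. A_x = 25  [line -7/2·x + -3·y + 193/2 = 0 ∩ |AB|² = 4525/4]
4. A_y = 3  [line -7/2·x + -3·y + 193/2 = 0 ∩ |AB|² = 4525/4]
   → A = (25, 3)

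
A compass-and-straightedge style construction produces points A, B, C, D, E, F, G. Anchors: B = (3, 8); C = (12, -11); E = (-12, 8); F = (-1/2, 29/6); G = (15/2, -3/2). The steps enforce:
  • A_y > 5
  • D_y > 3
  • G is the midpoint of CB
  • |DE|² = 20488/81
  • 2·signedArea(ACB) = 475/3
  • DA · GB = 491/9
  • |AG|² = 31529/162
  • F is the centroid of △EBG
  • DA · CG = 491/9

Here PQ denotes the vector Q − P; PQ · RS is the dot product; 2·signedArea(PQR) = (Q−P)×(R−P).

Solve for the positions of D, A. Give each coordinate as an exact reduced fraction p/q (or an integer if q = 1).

1. A_x = -13/3  [line -19·x + -9·y + -88/3 = 0 ∩ |AG|² = 31529/162]
2. A_y = 53/9  [line -19·x + -9·y + -88/3 = 0 ∩ |AG|² = 31529/162]
   → A = (-13/3, 53/9)
3. D_x = 10/3  [line 9/2·x + -19/2·y + 188/9 = 0 ∩ |DE|² = 20488/81]
4. D_y = 34/9  [line 9/2·x + -19/2·y + 188/9 = 0 ∩ |DE|² = 20488/81]
   → D = (10/3, 34/9)

A = (-13/3, 53/9)
D = (10/3, 34/9)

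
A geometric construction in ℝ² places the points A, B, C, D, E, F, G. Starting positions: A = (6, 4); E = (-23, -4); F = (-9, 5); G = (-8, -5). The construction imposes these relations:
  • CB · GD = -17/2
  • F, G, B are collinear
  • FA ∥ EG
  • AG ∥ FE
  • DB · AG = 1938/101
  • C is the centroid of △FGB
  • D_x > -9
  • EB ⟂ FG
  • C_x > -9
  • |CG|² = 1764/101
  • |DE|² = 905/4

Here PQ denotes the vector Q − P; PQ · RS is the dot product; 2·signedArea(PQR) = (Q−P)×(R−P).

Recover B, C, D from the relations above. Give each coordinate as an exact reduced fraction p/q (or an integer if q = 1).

1. B_x = -833/101  [F, G, B are collinear ∩ EB ⟂ FG]
2. B_y = -255/101  [F, G, B are collinear ∩ EB ⟂ FG]
   → B = (-833/101, -255/101)
3. C_x = -850/101  [C is the centroid of △FGB]
4. C_y = -85/101  [C is the centroid of △FGB]
   → C = (-850/101, -85/101)
5. D_x = -17/2  [DB · AG = 1938/101 ∩ CB · GD = -17/2]
6. D_y = 0  [DB · AG = 1938/101 ∩ CB · GD = -17/2]
   → D = (-17/2, 0)

B = (-833/101, -255/101)
C = (-850/101, -85/101)
D = (-17/2, 0)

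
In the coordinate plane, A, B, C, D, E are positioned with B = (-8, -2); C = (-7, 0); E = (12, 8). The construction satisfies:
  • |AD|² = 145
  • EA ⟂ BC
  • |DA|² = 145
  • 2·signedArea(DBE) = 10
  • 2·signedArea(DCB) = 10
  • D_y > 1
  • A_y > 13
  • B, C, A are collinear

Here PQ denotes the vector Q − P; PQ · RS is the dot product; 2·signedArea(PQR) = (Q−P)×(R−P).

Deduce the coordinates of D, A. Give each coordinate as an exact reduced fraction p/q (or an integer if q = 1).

A = (0, 14)
D = (-1, 2)

1. D_x = -1  [2·signedArea(DBE) = 10 ∩ 2·signedArea(DCB) = 10]
2. D_y = 2  [2·signedArea(DBE) = 10 ∩ 2·signedArea(DCB) = 10]
   → D = (-1, 2)
3. A_x = 0  [B, C, A are collinear ∩ EA ⟂ BC]
4. A_y = 14  [B, C, A are collinear ∩ EA ⟂ BC]
   → A = (0, 14)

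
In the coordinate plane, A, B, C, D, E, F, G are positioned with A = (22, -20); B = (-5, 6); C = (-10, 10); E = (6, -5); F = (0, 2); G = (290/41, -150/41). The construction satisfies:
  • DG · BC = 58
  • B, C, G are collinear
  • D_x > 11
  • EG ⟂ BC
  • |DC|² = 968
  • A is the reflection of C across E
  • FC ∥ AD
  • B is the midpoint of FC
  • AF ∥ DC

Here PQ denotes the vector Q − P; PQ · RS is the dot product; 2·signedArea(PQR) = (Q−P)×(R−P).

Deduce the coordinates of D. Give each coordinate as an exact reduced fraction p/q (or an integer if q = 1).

1. D_x = 12  [AF ∥ DC ∩ FC ∥ AD]
2. D_y = -12  [AF ∥ DC ∩ FC ∥ AD]
   → D = (12, -12)

D = (12, -12)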